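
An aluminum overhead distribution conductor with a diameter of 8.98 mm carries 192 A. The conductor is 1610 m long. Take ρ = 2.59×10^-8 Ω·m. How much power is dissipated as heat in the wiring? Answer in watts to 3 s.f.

A = π(d/2)² = π(4.4900e-03 m)² = 6.333e-05 m²
R = ρL/A = (2.59×10^-8)(1610)/(6.333e-05) = 0.6584 Ω
P = I²R = (192)² × 0.6584 = 24300 W

24300 W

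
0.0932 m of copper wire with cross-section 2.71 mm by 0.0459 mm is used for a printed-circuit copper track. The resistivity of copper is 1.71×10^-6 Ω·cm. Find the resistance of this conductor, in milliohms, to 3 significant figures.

ρ = 1.71×10^-6 Ω·cm = 1.71×10^-8 Ω·m
A = 2.71 × 0.0459 mm² = 0.124 mm² = 1.244e-07 m²
R = ρL/A = (1.71×10^-8)(0.0932 m)/(1.244e-07 m²) = 12.8 mΩ

12.8 mΩ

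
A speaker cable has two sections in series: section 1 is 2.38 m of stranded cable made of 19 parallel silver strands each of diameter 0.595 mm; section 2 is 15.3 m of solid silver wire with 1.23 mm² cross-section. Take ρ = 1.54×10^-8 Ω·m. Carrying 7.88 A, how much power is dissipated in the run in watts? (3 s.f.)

12.3 W

Section 1: A_strand = π(2.9750e-04)² = 2.781e-07 m²; R₁ = ρL/(N·A_s) = (1.54×10^-8)(2.38)/(19×2.781e-07) = 0.006938 Ω
Section 2: A = 1.23 mm² = 1.230e-06 m²
R₂ = (1.54×10^-8)(15.3)/(1.230e-06) = 0.1916 Ω
R = R₁ + R₂ = 0.1985 Ω
P = I²R = (7.88)² × 0.1985 = 12.3 W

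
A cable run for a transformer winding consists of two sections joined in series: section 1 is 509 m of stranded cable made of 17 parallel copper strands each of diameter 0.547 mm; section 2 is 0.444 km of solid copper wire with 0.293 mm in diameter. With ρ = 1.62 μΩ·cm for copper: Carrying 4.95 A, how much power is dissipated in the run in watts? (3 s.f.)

2660 W

ρ = 1.62 μΩ·cm = 1.62×10^-8 Ω·m
Section 1: A_strand = π(2.7350e-04)² = 2.350e-07 m²; R₁ = ρL/(N·A_s) = (1.62×10^-8)(509)/(17×2.350e-07) = 2.064 Ω
Section 2: A = π(d/2)² = π(1.4650e-04 m)² = 6.743e-08 m²
R₂ = (1.62×10^-8)(444)/(6.743e-08) = 106.7 Ω
R = R₁ + R₂ = 108.7 Ω
P = I²R = (4.95)² × 108.7 = 2660 W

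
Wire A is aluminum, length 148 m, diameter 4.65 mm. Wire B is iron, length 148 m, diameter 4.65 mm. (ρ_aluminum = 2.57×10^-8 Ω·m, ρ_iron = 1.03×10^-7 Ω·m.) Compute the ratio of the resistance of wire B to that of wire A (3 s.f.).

R ∝ ρL/d², so R_B/R_A = (ρ_B/ρ_A)
= (1.03×10^-7/2.57×10^-8) = 4.01

4.01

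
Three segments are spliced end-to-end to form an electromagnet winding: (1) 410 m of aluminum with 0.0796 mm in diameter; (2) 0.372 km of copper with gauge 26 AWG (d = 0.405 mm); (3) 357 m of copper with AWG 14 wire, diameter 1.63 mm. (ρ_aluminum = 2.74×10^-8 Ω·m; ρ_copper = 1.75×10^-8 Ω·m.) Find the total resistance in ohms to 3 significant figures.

Seg 1: A = π(d/2)² = π(3.9800e-05 m)² = 4.976e-09 m²
R_1 = (2.74×10^-8)(410)/(4.976e-09) = 2257 Ω
Seg 2: A = π(0.405/2 mm)² = π(2.0250e-04 m)² = 1.288e-07 m²
R_2 = (1.75×10^-8)(372)/(1.288e-07) = 50.53 Ω
Seg 3: A = π(1.63/2 mm)² = π(8.1500e-04 m)² = 2.087e-06 m²
R_3 = (1.75×10^-8)(357)/(2.087e-06) = 2.994 Ω
R_total = R_1 + R_2 + R_3 = 2310 Ω

2310 Ω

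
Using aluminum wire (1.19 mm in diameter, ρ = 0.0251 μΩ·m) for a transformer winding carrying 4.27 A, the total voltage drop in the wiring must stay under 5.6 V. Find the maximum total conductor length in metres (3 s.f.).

58.1 m

ρ = 0.0251 μΩ·m = 2.51×10^-8 Ω·m
A = π(d/2)² = π(5.9500e-04 m)² = 1.112e-06 m²
L_max = V_max·A/(1·ρI) = (5.6)(1.112e-06)/(2.51×10^-8×4.27) = 58.1 m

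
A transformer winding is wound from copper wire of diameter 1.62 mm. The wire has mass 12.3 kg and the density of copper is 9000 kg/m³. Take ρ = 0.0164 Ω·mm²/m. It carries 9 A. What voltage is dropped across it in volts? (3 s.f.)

ρ = 0.0164 Ω·mm²/m = 1.64×10^-8 Ω·m
A = π(d/2)² = π(8.1000e-04 m)² = 2.0612e-06 m²
L = m/(density·A) = 12.3/(9000×2.0612e-06) = 663 m
R = ρL/A = (1.64×10^-8)(663)/(2.0612e-06) = 5.276 Ω
V = IR = 9 × 5.276 = 47.5 V

47.5 V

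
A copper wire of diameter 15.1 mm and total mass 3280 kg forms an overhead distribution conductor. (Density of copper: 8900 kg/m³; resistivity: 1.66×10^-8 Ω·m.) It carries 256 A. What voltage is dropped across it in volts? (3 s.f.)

A = π(d/2)² = π(7.5500e-03 m)² = 1.7908e-04 m²
L = m/(density·A) = 3280/(8900×1.7908e-04) = 2058 m
R = ρL/A = (1.66×10^-8)(2058)/(1.7908e-04) = 0.1908 Ω
V = IR = 256 × 0.1908 = 48.8 V

48.8 V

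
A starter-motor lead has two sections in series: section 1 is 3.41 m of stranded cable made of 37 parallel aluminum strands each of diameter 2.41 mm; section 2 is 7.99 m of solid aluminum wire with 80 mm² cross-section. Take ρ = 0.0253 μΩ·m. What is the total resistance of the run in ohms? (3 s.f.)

0.00304 Ω

ρ = 0.0253 μΩ·m = 2.53×10^-8 Ω·m
Section 1: A_strand = π(1.2050e-03)² = 4.562e-06 m²; R₁ = ρL/(N·A_s) = (2.53×10^-8)(3.41)/(37×4.562e-06) = 5.112×10^-4 Ω
Section 2: A = 80 mm² = 8.000e-05 m²
R₂ = (2.53×10^-8)(7.99)/(8.000e-05) = 0.002527 Ω
R = R₁ + R₂ = 0.00304 Ω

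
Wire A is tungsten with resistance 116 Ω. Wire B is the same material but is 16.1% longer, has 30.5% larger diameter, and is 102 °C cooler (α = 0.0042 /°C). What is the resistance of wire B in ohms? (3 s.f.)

45.2 Ω

R ∝ ρL/d² with ρ ∝ (1+αΔT), so R_B/R_A = (1 + 16.1/100) × (1 + 30.5/100)⁻² × (1 − 0.0042×102)
= 1.161 × 0.5872 × 0.5716 = 0.3897
R_B = 0.3897 × 116 = 45.2 Ω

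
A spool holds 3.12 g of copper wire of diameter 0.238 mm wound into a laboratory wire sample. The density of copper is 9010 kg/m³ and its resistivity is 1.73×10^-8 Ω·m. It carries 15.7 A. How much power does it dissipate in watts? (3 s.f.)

A = π(d/2)² = π(1.1900e-04 m)² = 4.4488e-08 m²
L = m/(density·A) = 0.00312/(9010×4.4488e-08) = 7.784 m
R = ρL/A = (1.73×10^-8)(7.784)/(4.4488e-08) = 3.027 Ω
P = I²R = (15.7)² × 3.027 = 746 W

746 W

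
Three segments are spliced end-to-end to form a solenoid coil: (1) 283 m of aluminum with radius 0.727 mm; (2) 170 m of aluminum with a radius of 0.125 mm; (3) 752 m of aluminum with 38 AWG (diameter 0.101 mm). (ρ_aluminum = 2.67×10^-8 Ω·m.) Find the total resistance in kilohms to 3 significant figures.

2.60 kΩ

Seg 1: A = πr² = π(7.2700e-04 m)² = 1.660e-06 m²
R_1 = (2.67×10^-8)(283)/(1.660e-06) = 4.551 Ω
Seg 2: A = πr² = π(1.2500e-04 m)² = 4.909e-08 m²
R_2 = (2.67×10^-8)(170)/(4.909e-08) = 92.47 Ω
Seg 3: A = π(0.101/2 mm)² = π(5.0500e-05 m)² = 8.012e-09 m²
R_3 = (2.67×10^-8)(752)/(8.012e-09) = 2506 Ω
R_total = R_1 + R_2 + R_3 = 2.60 kΩ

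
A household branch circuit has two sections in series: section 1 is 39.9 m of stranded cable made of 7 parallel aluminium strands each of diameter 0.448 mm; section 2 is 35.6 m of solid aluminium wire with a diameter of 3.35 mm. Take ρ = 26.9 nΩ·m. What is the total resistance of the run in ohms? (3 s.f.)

ρ = 26.9 nΩ·m = 2.69×10^-8 Ω·m
Section 1: A_strand = π(2.2400e-04)² = 1.576e-07 m²; R₁ = ρL/(N·A_s) = (2.69×10^-8)(39.9)/(7×1.576e-07) = 0.9727 Ω
Section 2: A = π(d/2)² = π(1.6750e-03 m)² = 8.814e-06 m²
R₂ = (2.69×10^-8)(35.6)/(8.814e-06) = 0.1086 Ω
R = R₁ + R₂ = 1.08 Ω

1.08 Ω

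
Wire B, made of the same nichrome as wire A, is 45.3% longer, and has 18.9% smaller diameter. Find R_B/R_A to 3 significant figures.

2.21

R ∝ L/d², so R_B/R_A = (1 + 45.3/100) × (1 − 18.9/100)⁻²
= 1.453 × 1.52 = 2.21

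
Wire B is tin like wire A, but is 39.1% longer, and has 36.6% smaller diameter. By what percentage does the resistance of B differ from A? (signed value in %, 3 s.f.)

246%

R ∝ L/d², so R_B/R_A = (1 + 39.1/100) × (1 − 36.6/100)⁻²
= 1.391 × 2.488 = 3.461
(R_B − R_A)/R_A = 3.461 − 1 = 246%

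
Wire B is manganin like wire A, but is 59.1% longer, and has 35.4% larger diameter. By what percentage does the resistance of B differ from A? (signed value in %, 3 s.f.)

R ∝ L/d², so R_B/R_A = (1 + 59.1/100) × (1 + 35.4/100)⁻²
= 1.591 × 0.5455 = 0.8678
(R_B − R_A)/R_A = 0.8678 − 1 = -13.2%

-13.2%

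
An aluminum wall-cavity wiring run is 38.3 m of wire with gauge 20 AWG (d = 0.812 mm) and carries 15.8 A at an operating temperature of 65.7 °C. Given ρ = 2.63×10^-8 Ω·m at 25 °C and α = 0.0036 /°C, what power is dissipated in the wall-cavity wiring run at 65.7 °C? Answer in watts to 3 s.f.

A = π(0.812/2 mm)² = π(4.0600e-04 m)² = 5.178e-07 m²
R₍25₎ = ρL/A = (2.63×10^-8)(38.3)/(5.178e-07) = 1.945 Ω
R₍65.7₎ = R₍25₎(1 + αΔT) = 1.945 × (1 + 0.0036×40.7) = 2.23 Ω
P = I²R = (15.8)² × 2.23 = 557 W

557 W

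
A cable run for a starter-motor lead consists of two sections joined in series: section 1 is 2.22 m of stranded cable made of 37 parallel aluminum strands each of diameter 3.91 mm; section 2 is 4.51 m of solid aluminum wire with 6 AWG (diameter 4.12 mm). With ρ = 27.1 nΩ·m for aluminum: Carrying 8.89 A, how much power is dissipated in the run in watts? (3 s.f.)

0.735 W

ρ = 27.1 nΩ·m = 2.71×10^-8 Ω·m
Section 1: A_strand = π(1.9550e-03)² = 1.201e-05 m²; R₁ = ρL/(N·A_s) = (2.71×10^-8)(2.22)/(37×1.201e-05) = 1.354×10^-4 Ω
Section 2: A = π(4.12/2 mm)² = π(2.0600e-03 m)² = 1.333e-05 m²
R₂ = (2.71×10^-8)(4.51)/(1.333e-05) = 0.009168 Ω
R = R₁ + R₂ = 0.009303 Ω
P = I²R = (8.89)² × 0.009303 = 0.735 W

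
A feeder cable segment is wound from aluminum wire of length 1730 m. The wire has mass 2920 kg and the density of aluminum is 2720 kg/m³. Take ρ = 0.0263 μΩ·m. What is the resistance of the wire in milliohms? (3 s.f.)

ρ = 0.0263 μΩ·m = 2.63×10^-8 Ω·m
A = m/(density·L) = 2920/(2720×1730) = 6.2054e-04 m²
R = ρL/A = (2.63×10^-8)(1730)/(6.2054e-04) = 73.3 mΩ

73.3 mΩ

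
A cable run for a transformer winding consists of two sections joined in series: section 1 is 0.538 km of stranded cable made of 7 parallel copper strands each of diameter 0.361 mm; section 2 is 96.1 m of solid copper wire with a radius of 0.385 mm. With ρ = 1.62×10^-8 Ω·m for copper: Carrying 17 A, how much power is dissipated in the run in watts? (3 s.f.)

Section 1: A_strand = π(1.8050e-04)² = 1.024e-07 m²; R₁ = ρL/(N·A_s) = (1.62×10^-8)(538)/(7×1.024e-07) = 12.16 Ω
Section 2: A = πr² = π(3.8500e-04 m)² = 4.657e-07 m²
R₂ = (1.62×10^-8)(96.1)/(4.657e-07) = 3.343 Ω
R = R₁ + R₂ = 15.51 Ω
P = I²R = (17)² × 15.51 = 4480 W

4480 W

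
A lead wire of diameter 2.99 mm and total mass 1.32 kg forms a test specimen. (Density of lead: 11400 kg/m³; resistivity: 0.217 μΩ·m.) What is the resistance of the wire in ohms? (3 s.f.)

0.510 Ω

ρ = 0.217 μΩ·m = 2.17×10^-7 Ω·m
A = π(d/2)² = π(1.4950e-03 m)² = 7.0215e-06 m²
L = m/(density·A) = 1.32/(11400×7.0215e-06) = 16.49 m
R = ρL/A = (2.17×10^-7)(16.49)/(7.0215e-06) = 0.510 Ω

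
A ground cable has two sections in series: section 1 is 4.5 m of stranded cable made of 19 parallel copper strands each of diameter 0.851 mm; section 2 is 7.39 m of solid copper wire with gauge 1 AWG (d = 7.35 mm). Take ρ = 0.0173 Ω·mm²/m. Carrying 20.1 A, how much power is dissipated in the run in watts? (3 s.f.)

4.13 W

ρ = 0.0173 Ω·mm²/m = 1.73×10^-8 Ω·m
Section 1: A_strand = π(4.2550e-04)² = 5.688e-07 m²; R₁ = ρL/(N·A_s) = (1.73×10^-8)(4.5)/(19×5.688e-07) = 0.007204 Ω
Section 2: A = π(7.35/2 mm)² = π(3.6750e-03 m)² = 4.243e-05 m²
R₂ = (1.73×10^-8)(7.39)/(4.243e-05) = 0.003013 Ω
R = R₁ + R₂ = 0.01022 Ω
P = I²R = (20.1)² × 0.01022 = 4.13 W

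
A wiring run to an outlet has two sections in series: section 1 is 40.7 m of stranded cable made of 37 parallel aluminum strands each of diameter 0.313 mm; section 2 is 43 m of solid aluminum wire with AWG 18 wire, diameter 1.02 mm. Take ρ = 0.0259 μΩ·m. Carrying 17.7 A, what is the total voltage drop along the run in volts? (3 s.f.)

30.7 V

ρ = 0.0259 μΩ·m = 2.59×10^-8 Ω·m
Section 1: A_strand = π(1.5650e-04)² = 7.694e-08 m²; R₁ = ρL/(N·A_s) = (2.59×10^-8)(40.7)/(37×7.694e-08) = 0.3703 Ω
Section 2: A = π(1.02/2 mm)² = π(5.1000e-04 m)² = 8.171e-07 m²
R₂ = (2.59×10^-8)(43)/(8.171e-07) = 1.363 Ω
R = R₁ + R₂ = 1.733 Ω
V = IR = 17.7 × 1.733 = 30.7 V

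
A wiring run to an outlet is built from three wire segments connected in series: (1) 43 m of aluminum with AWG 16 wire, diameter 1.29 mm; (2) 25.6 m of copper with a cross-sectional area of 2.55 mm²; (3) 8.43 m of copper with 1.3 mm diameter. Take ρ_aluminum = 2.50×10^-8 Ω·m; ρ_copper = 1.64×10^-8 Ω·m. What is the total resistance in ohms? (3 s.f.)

Seg 1: A = π(1.29/2 mm)² = π(6.4500e-04 m)² = 1.307e-06 m²
R_1 = (2.50×10^-8)(43)/(1.307e-06) = 0.8225 Ω
Seg 2: A = 2.55 mm² = 2.550e-06 m²
R_2 = (1.64×10^-8)(25.6)/(2.550e-06) = 0.1646 Ω
Seg 3: A = π(d/2)² = π(6.5000e-04 m)² = 1.327e-06 m²
R_3 = (1.64×10^-8)(8.43)/(1.327e-06) = 0.1042 Ω
R_total = R_1 + R_2 + R_3 = 1.09 Ω

1.09 Ω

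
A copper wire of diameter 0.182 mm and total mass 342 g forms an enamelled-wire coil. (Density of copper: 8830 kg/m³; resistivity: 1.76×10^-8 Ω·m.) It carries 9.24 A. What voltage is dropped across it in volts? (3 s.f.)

9310 V

A = π(d/2)² = π(9.1000e-05 m)² = 2.6016e-08 m²
L = m/(density·A) = 0.342/(8830×2.6016e-08) = 1489 m
R = ρL/A = (1.76×10^-8)(1489)/(2.6016e-08) = 1007 Ω
V = IR = 9.24 × 1007 = 9310 V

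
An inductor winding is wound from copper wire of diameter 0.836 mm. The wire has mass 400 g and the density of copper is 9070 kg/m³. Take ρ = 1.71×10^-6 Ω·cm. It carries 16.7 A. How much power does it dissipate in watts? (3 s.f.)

ρ = 1.71×10^-6 Ω·cm = 1.71×10^-8 Ω·m
A = π(d/2)² = π(4.1800e-04 m)² = 5.4891e-07 m²
L = m/(density·A) = 0.4/(9070×5.4891e-07) = 80.34 m
R = ρL/A = (1.71×10^-8)(80.34)/(5.4891e-07) = 2.503 Ω
P = I²R = (16.7)² × 2.503 = 698 W

698 W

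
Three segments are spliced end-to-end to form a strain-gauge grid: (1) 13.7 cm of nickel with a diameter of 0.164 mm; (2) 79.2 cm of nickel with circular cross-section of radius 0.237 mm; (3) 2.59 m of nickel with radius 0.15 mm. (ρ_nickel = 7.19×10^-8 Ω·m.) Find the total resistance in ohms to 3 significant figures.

Seg 1: A = π(d/2)² = π(8.2000e-05 m)² = 2.112e-08 m²
R_1 = (7.19×10^-8)(0.137)/(2.112e-08) = 0.4663 Ω
Seg 2: A = πr² = π(2.3700e-04 m)² = 1.765e-07 m²
R_2 = (7.19×10^-8)(0.792)/(1.765e-07) = 0.3227 Ω
Seg 3: A = πr² = π(1.5000e-04 m)² = 7.069e-08 m²
R_3 = (7.19×10^-8)(2.59)/(7.069e-08) = 2.634 Ω
R_total = R_1 + R_2 + R_3 = 3.42 Ω

3.42 Ω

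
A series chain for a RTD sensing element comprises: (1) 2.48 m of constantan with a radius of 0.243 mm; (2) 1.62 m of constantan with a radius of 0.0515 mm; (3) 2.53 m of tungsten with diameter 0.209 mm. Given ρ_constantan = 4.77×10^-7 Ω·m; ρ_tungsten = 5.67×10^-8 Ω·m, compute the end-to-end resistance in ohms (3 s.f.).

Seg 1: A = πr² = π(2.4300e-04 m)² = 1.855e-07 m²
R_1 = (4.77×10^-7)(2.48)/(1.855e-07) = 6.377 Ω
Seg 2: A = πr² = π(5.1500e-05 m)² = 8.332e-09 m²
R_2 = (4.77×10^-7)(1.62)/(8.332e-09) = 92.74 Ω
Seg 3: A = π(d/2)² = π(1.0450e-04 m)² = 3.431e-08 m²
R_3 = (5.67×10^-8)(2.53)/(3.431e-08) = 4.181 Ω
R_total = R_1 + R_2 + R_3 = 103 Ω

103 Ω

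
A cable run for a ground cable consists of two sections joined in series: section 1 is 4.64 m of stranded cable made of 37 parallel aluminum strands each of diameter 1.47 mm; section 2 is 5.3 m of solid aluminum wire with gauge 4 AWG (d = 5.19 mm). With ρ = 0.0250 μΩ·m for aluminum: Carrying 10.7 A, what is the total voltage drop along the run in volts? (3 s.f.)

ρ = 0.0250 μΩ·m = 2.50×10^-8 Ω·m
Section 1: A_strand = π(7.3500e-04)² = 1.697e-06 m²; R₁ = ρL/(N·A_s) = (2.50×10^-8)(4.64)/(37×1.697e-06) = 0.001847 Ω
Section 2: A = π(5.19/2 mm)² = π(2.5950e-03 m)² = 2.116e-05 m²
R₂ = (2.50×10^-8)(5.3)/(2.116e-05) = 0.006263 Ω
R = R₁ + R₂ = 0.00811 Ω
V = IR = 10.7 × 0.00811 = 0.0868 V

0.0868 V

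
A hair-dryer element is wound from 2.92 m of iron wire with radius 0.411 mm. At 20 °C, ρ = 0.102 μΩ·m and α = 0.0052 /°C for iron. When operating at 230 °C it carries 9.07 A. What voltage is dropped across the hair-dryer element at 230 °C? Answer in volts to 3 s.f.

10.6 V

ρ = 0.102 μΩ·m = 1.02×10^-7 Ω·m
A = πr² = π(4.1100e-04 m)² = 5.307e-07 m²
R₍20₎ = ρL/A = (1.02×10^-7)(2.92)/(5.307e-07) = 0.5612 Ω
R₍230₎ = R₍20₎(1 + αΔT) = 0.5612 × (1 + 0.0052×210) = 1.174 Ω
V = IR = 9.07 × 1.174 = 10.6 V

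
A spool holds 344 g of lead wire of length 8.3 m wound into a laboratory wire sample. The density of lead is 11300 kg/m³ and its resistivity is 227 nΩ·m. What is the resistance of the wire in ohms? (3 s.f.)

0.514 Ω

ρ = 227 nΩ·m = 2.27×10^-7 Ω·m
A = m/(density·L) = 0.344/(11300×8.3) = 3.6678e-06 m²
R = ρL/A = (2.27×10^-7)(8.3)/(3.6678e-06) = 0.514 Ω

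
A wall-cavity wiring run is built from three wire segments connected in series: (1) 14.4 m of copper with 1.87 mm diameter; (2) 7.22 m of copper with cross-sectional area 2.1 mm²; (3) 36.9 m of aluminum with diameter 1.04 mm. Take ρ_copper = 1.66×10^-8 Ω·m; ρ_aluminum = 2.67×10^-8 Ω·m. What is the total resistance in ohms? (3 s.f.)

1.30 Ω

Seg 1: A = π(d/2)² = π(9.3500e-04 m)² = 2.746e-06 m²
R_1 = (1.66×10^-8)(14.4)/(2.746e-06) = 0.08704 Ω
Seg 2: A = 2.1 mm² = 2.100e-06 m²
R_2 = (1.66×10^-8)(7.22)/(2.100e-06) = 0.05707 Ω
Seg 3: A = π(d/2)² = π(5.2000e-04 m)² = 8.495e-07 m²
R_3 = (2.67×10^-8)(36.9)/(8.495e-07) = 1.16 Ω
R_total = R_1 + R_2 + R_3 = 1.30 Ω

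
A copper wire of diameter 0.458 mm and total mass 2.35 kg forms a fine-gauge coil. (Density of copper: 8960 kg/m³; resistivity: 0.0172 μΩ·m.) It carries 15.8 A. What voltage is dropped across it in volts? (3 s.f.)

2630 V

ρ = 0.0172 μΩ·m = 1.72×10^-8 Ω·m
A = π(d/2)² = π(2.2900e-04 m)² = 1.6475e-07 m²
L = m/(density·A) = 2.35/(8960×1.6475e-07) = 1592 m
R = ρL/A = (1.72×10^-8)(1592)/(1.6475e-07) = 166.2 Ω
V = IR = 15.8 × 166.2 = 2630 V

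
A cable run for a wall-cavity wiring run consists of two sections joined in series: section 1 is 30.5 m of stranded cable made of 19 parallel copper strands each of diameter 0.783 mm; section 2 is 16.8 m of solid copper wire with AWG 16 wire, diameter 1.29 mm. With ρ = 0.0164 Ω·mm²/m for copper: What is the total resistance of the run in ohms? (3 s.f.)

0.265 Ω

ρ = 0.0164 Ω·mm²/m = 1.64×10^-8 Ω·m
Section 1: A_strand = π(3.9150e-04)² = 4.815e-07 m²; R₁ = ρL/(N·A_s) = (1.64×10^-8)(30.5)/(19×4.815e-07) = 0.05467 Ω
Section 2: A = π(1.29/2 mm)² = π(6.4500e-04 m)² = 1.307e-06 m²
R₂ = (1.64×10^-8)(16.8)/(1.307e-06) = 0.2108 Ω
R = R₁ + R₂ = 0.265 Ω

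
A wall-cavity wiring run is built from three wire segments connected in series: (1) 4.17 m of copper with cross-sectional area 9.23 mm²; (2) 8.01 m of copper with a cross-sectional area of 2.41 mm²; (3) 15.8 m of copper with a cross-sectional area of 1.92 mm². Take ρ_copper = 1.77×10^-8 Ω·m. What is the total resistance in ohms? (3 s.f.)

Seg 1: A = 9.23 mm² = 9.230e-06 m²
R_1 = (1.77×10^-8)(4.17)/(9.230e-06) = 0.007997 Ω
Seg 2: A = 2.41 mm² = 2.410e-06 m²
R_2 = (1.77×10^-8)(8.01)/(2.410e-06) = 0.05883 Ω
Seg 3: A = 1.92 mm² = 1.920e-06 m²
R_3 = (1.77×10^-8)(15.8)/(1.920e-06) = 0.1457 Ω
R_total = R_1 + R_2 + R_3 = 0.212 Ω

0.212 Ω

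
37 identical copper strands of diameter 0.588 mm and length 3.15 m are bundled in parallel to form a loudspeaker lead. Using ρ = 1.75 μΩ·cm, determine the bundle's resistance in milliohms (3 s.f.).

ρ = 1.75 μΩ·cm = 1.75×10^-8 Ω·m
A_strand = π(2.9400e-04 m)² = 2.715e-07 m²
R_strand = ρL/A = (1.75×10^-8)(3.15)/(2.715e-07) = 0.203 Ω
R_total = R_strand/N = 0.203/37 = 5.49 mΩ

5.49 mΩ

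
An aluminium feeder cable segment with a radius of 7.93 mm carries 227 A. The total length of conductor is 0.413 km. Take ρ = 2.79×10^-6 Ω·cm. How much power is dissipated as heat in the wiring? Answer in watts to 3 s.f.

3010 W

ρ = 2.79×10^-6 Ω·cm = 2.79×10^-8 Ω·m
A = πr² = π(7.9300e-03 m)² = 1.976e-04 m²
R = ρL/A = (2.79×10^-8)(413)/(1.976e-04) = 0.05833 Ω
P = I²R = (227)² × 0.05833 = 3010 W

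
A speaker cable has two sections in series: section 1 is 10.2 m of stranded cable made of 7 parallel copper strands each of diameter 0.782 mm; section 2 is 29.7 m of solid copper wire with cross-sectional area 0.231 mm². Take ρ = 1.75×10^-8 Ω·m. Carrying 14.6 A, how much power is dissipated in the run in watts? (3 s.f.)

491 W

Section 1: A_strand = π(3.9100e-04)² = 4.803e-07 m²; R₁ = ρL/(N·A_s) = (1.75×10^-8)(10.2)/(7×4.803e-07) = 0.05309 Ω
Section 2: A = 0.231 mm² = 2.310e-07 m²
R₂ = (1.75×10^-8)(29.7)/(2.310e-07) = 2.25 Ω
R = R₁ + R₂ = 2.303 Ω
P = I²R = (14.6)² × 2.303 = 491 W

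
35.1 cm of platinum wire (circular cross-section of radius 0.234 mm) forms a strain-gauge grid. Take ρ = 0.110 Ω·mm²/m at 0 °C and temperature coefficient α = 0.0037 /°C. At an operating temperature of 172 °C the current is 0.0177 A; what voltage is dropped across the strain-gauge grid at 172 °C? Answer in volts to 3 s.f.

ρ = 0.110 Ω·mm²/m = 1.10×10^-7 Ω·m
A = πr² = π(2.3400e-04 m)² = 1.720e-07 m²
R₍0₎ = ρL/A = (1.10×10^-7)(0.351)/(1.720e-07) = 0.2244 Ω
R₍172₎ = R₍0₎(1 + αΔT) = 0.2244 × (1 + 0.0037×172) = 0.3673 Ω
V = IR = 0.0177 × 0.3673 = 0.00650 V

0.00650 V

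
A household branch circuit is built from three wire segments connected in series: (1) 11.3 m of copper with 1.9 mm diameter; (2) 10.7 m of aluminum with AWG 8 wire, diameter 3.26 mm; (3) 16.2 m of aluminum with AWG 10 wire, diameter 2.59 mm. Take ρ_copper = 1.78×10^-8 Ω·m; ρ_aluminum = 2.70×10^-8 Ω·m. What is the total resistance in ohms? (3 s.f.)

0.189 Ω

Seg 1: A = π(d/2)² = π(9.5000e-04 m)² = 2.835e-06 m²
R_1 = (1.78×10^-8)(11.3)/(2.835e-06) = 0.07094 Ω
Seg 2: A = π(3.26/2 mm)² = π(1.6300e-03 m)² = 8.347e-06 m²
R_2 = (2.70×10^-8)(10.7)/(8.347e-06) = 0.03461 Ω
Seg 3: A = π(2.59/2 mm)² = π(1.2950e-03 m)² = 5.269e-06 m²
R_3 = (2.70×10^-8)(16.2)/(5.269e-06) = 0.08302 Ω
R_total = R_1 + R_2 + R_3 = 0.189 Ω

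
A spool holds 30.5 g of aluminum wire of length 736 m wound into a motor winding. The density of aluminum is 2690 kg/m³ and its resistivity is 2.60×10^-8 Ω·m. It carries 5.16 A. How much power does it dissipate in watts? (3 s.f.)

33100 W

A = m/(density·L) = 0.0305/(2690×736) = 1.5405e-08 m²
R = ρL/A = (2.60×10^-8)(736)/(1.5405e-08) = 1242 Ω
P = I²R = (5.16)² × 1242 = 33100 W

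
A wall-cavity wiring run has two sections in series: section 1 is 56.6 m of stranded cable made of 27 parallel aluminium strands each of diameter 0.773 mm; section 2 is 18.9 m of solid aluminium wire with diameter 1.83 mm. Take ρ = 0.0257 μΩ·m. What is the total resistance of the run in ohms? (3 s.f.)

0.299 Ω

ρ = 0.0257 μΩ·m = 2.57×10^-8 Ω·m
Section 1: A_strand = π(3.8650e-04)² = 4.693e-07 m²; R₁ = ρL/(N·A_s) = (2.57×10^-8)(56.6)/(27×4.693e-07) = 0.1148 Ω
Section 2: A = π(d/2)² = π(9.1500e-04 m)² = 2.630e-06 m²
R₂ = (2.57×10^-8)(18.9)/(2.630e-06) = 0.1847 Ω
R = R₁ + R₂ = 0.299 Ω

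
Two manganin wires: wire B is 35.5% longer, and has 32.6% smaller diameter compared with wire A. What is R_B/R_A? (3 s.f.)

R ∝ L/d², so R_B/R_A = (1 + 35.5/100) × (1 − 32.6/100)⁻²
= 1.355 × 2.201 = 2.98

2.98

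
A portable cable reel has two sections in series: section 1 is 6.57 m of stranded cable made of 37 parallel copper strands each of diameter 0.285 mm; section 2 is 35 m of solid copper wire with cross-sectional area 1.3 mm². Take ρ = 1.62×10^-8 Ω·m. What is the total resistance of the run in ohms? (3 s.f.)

Section 1: A_strand = π(1.4250e-04)² = 6.379e-08 m²; R₁ = ρL/(N·A_s) = (1.62×10^-8)(6.57)/(37×6.379e-08) = 0.04509 Ω
Section 2: A = 1.3 mm² = 1.300e-06 m²
R₂ = (1.62×10^-8)(35)/(1.300e-06) = 0.4362 Ω
R = R₁ + R₂ = 0.481 Ω

0.481 Ω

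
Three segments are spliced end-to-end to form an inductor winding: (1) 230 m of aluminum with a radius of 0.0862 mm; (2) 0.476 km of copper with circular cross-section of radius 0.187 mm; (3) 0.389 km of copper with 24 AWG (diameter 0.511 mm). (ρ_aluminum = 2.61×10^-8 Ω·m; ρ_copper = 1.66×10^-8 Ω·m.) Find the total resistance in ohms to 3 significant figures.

Seg 1: A = πr² = π(8.6200e-05 m)² = 2.334e-08 m²
R_1 = (2.61×10^-8)(230)/(2.334e-08) = 257.2 Ω
Seg 2: A = πr² = π(1.8700e-04 m)² = 1.099e-07 m²
R_2 = (1.66×10^-8)(476)/(1.099e-07) = 71.93 Ω
Seg 3: A = π(0.511/2 mm)² = π(2.5550e-04 m)² = 2.051e-07 m²
R_3 = (1.66×10^-8)(389)/(2.051e-07) = 31.49 Ω
R_total = R_1 + R_2 + R_3 = 361 Ω

361 Ω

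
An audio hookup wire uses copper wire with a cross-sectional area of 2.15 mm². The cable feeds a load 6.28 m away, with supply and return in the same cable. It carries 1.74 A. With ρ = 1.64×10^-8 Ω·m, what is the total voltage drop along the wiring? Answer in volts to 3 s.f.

0.167 V

A = 2.15 mm² = 2.150e-06 m²
Total conductor length (both ways) L = 2 × 6.28 = 12.56 m
R = ρL/A = (1.64×10^-8)(12.56)/(2.150e-06) = 0.09581 Ω
V = IR = 1.74 × 0.09581 = 0.167 V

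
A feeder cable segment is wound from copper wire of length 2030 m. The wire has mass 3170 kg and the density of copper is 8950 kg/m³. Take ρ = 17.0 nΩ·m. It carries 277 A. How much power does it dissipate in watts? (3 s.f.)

ρ = 17.0 nΩ·m = 1.70×10^-8 Ω·m
A = m/(density·L) = 3170/(8950×2030) = 1.7448e-04 m²
R = ρL/A = (1.70×10^-8)(2030)/(1.7448e-04) = 0.1978 Ω
P = I²R = (277)² × 0.1978 = 15200 W

15200 W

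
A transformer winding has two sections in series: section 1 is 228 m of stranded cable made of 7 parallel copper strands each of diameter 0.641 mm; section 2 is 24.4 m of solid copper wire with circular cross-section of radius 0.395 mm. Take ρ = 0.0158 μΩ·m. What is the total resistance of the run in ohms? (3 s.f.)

2.38 Ω

ρ = 0.0158 μΩ·m = 1.58×10^-8 Ω·m
Section 1: A_strand = π(3.2050e-04)² = 3.227e-07 m²; R₁ = ρL/(N·A_s) = (1.58×10^-8)(228)/(7×3.227e-07) = 1.595 Ω
Section 2: A = πr² = π(3.9500e-04 m)² = 4.902e-07 m²
R₂ = (1.58×10^-8)(24.4)/(4.902e-07) = 0.7865 Ω
R = R₁ + R₂ = 2.38 Ω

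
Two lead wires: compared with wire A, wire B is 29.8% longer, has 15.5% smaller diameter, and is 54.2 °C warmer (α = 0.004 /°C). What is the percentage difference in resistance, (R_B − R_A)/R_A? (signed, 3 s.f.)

R ∝ ρL/d² with ρ ∝ (1+αΔT), so R_B/R_A = (1 + 29.8/100) × (1 − 15.5/100)⁻² × (1 + 0.004×54.2)
= 1.298 × 1.401 × 1.217 = 2.212
(R_B − R_A)/R_A = 2.212 − 1 = 121%

121%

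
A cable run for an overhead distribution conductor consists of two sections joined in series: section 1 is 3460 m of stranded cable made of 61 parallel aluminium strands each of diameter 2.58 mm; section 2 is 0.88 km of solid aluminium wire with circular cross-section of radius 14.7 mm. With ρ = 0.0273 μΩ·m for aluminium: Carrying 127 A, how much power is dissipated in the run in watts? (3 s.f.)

5350 W

ρ = 0.0273 μΩ·m = 2.73×10^-8 Ω·m
Section 1: A_strand = π(1.2900e-03)² = 5.228e-06 m²; R₁ = ρL/(N·A_s) = (2.73×10^-8)(3460)/(61×5.228e-06) = 0.2962 Ω
Section 2: A = πr² = π(1.4700e-02 m)² = 6.789e-04 m²
R₂ = (2.73×10^-8)(880)/(6.789e-04) = 0.03539 Ω
R = R₁ + R₂ = 0.3316 Ω
P = I²R = (127)² × 0.3316 = 5350 W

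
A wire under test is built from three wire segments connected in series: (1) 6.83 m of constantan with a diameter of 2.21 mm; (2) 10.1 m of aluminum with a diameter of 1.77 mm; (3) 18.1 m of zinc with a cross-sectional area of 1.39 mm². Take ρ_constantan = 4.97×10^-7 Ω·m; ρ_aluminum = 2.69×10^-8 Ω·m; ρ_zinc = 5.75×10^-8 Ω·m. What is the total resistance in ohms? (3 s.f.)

1.74 Ω

Seg 1: A = π(d/2)² = π(1.1050e-03 m)² = 3.836e-06 m²
R_1 = (4.97×10^-7)(6.83)/(3.836e-06) = 0.8849 Ω
Seg 2: A = π(d/2)² = π(8.8500e-04 m)² = 2.461e-06 m²
R_2 = (2.69×10^-8)(10.1)/(2.461e-06) = 0.1104 Ω
Seg 3: A = 1.39 mm² = 1.390e-06 m²
R_3 = (5.75×10^-8)(18.1)/(1.390e-06) = 0.7487 Ω
R_total = R_1 + R_2 + R_3 = 1.74 Ω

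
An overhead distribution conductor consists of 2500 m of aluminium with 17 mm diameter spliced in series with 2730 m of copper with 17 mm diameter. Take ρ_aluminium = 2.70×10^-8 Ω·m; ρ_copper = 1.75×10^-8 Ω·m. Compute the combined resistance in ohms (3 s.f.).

Segment 1: A = π(d/2)² = π(8.5000e-03 m)² = 2.270e-04 m²
R₁ = ρL/A = (2.70×10^-8)(2500)/(2.270e-04) = 0.2974 Ω
R₂ = (1.75×10^-8)(2730)/(2.270e-04) = 0.2105 Ω
R = R₁ + R₂ = 0.508 Ω

0.508 Ω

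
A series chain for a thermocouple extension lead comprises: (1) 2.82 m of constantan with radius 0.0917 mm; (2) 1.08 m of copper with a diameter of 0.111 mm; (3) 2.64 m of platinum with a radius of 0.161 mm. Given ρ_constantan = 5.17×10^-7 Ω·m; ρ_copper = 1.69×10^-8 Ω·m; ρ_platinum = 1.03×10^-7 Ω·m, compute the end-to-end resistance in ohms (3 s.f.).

60.4 Ω

Seg 1: A = πr² = π(9.1700e-05 m)² = 2.642e-08 m²
R_1 = (5.17×10^-7)(2.82)/(2.642e-08) = 55.19 Ω
Seg 2: A = π(d/2)² = π(5.5500e-05 m)² = 9.677e-09 m²
R_2 = (1.69×10^-8)(1.08)/(9.677e-09) = 1.886 Ω
Seg 3: A = πr² = π(1.6100e-04 m)² = 8.143e-08 m²
R_3 = (1.03×10^-7)(2.64)/(8.143e-08) = 3.339 Ω
R_total = R_1 + R_2 + R_3 = 60.4 Ω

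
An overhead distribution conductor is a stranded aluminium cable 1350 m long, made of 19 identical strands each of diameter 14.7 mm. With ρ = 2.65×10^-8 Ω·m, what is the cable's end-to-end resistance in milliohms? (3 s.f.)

A_strand = π(7.3500e-03 m)² = 1.697e-04 m²
R_strand = ρL/A = (2.65×10^-8)(1350)/(1.697e-04) = 0.2108 Ω
R_total = R_strand/N = 0.2108/19 = 11.1 mΩ

11.1 mΩ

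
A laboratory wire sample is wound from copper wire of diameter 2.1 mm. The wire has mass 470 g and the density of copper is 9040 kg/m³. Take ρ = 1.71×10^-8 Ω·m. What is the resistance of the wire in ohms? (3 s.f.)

A = π(d/2)² = π(1.0500e-03 m)² = 3.4636e-06 m²
L = m/(density·A) = 0.47/(9040×3.4636e-06) = 15.01 m
R = ρL/A = (1.71×10^-8)(15.01)/(3.4636e-06) = 0.0741 Ω

0.0741 Ω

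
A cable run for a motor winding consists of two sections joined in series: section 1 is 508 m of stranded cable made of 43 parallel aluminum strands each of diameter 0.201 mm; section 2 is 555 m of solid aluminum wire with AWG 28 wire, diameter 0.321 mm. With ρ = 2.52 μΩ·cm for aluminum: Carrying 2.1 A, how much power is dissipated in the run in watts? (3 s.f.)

ρ = 2.52 μΩ·cm = 2.52×10^-8 Ω·m
Section 1: A_strand = π(1.0050e-04)² = 3.173e-08 m²; R₁ = ρL/(N·A_s) = (2.52×10^-8)(508)/(43×3.173e-08) = 9.382 Ω
Section 2: A = π(0.321/2 mm)² = π(1.6050e-04 m)² = 8.093e-08 m²
R₂ = (2.52×10^-8)(555)/(8.093e-08) = 172.8 Ω
R = R₁ + R₂ = 182.2 Ω
P = I²R = (2.1)² × 182.2 = 804 W

804 W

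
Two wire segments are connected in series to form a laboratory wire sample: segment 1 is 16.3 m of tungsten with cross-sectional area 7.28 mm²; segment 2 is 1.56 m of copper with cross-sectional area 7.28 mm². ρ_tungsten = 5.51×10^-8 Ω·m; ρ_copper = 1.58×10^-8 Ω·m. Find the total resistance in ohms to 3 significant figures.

Segment 1: A = 7.28 mm² = 7.280e-06 m²
R₁ = ρL/A = (5.51×10^-8)(16.3)/(7.280e-06) = 0.1234 Ω
R₂ = (1.58×10^-8)(1.56)/(7.280e-06) = 0.003386 Ω
R = R₁ + R₂ = 0.127 Ω

0.127 Ω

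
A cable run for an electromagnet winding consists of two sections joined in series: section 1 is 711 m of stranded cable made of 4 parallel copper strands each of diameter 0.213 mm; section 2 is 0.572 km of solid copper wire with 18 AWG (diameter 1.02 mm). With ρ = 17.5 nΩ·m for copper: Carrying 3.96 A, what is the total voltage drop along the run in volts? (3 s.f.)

ρ = 17.5 nΩ·m = 1.75×10^-8 Ω·m
Section 1: A_strand = π(1.0650e-04)² = 3.563e-08 m²; R₁ = ρL/(N·A_s) = (1.75×10^-8)(711)/(4×3.563e-08) = 87.3 Ω
Section 2: A = π(1.02/2 mm)² = π(5.1000e-04 m)² = 8.171e-07 m²
R₂ = (1.75×10^-8)(572)/(8.171e-07) = 12.25 Ω
R = R₁ + R₂ = 99.55 Ω
V = IR = 3.96 × 99.55 = 394 V

394 V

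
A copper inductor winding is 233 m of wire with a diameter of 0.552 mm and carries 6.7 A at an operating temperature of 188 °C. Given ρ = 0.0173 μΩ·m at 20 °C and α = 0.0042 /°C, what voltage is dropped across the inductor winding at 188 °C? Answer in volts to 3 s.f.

ρ = 0.0173 μΩ·m = 1.73×10^-8 Ω·m
A = π(d/2)² = π(2.7600e-04 m)² = 2.393e-07 m²
R₍20₎ = ρL/A = (1.73×10^-8)(233)/(2.393e-07) = 16.84 Ω
R₍188₎ = R₍20₎(1 + αΔT) = 16.84 × (1 + 0.0042×168) = 28.73 Ω
V = IR = 6.7 × 28.73 = 192 V

192 V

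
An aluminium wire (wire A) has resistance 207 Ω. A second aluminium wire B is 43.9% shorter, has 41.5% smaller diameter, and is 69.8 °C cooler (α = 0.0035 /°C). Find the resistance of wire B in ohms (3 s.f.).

256 Ω

R ∝ ρL/d² with ρ ∝ (1+αΔT), so R_B/R_A = (1 − 43.9/100) × (1 − 41.5/100)⁻² × (1 − 0.0035×69.8)
= 0.561 × 2.922 × 0.7557 = 1.239
R_B = 1.239 × 207 = 256 Ω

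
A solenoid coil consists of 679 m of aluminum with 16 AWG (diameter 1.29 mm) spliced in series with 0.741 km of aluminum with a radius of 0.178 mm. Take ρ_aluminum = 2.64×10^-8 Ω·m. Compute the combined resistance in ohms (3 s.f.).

Segment 1: A = π(1.29/2 mm)² = π(6.4500e-04 m)² = 1.307e-06 m²
R₁ = ρL/A = (2.64×10^-8)(679)/(1.307e-06) = 13.72 Ω
Segment 2: A = πr² = π(1.7800e-04 m)² = 9.954e-08 m²
R₂ = (2.64×10^-8)(741)/(9.954e-08) = 196.5 Ω
R = R₁ + R₂ = 210 Ω

210 Ω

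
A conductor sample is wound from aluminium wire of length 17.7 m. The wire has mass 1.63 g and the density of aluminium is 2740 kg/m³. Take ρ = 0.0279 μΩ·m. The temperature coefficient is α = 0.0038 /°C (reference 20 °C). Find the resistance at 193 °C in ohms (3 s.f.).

ρ = 0.0279 μΩ·m = 2.79×10^-8 Ω·m
A = m/(density·L) = 0.00163/(2740×17.7) = 3.3610e-08 m²
R = ρL/A = (2.79×10^-8)(17.7)/(3.3610e-08) = 14.69 Ω
R(193 °C) = 14.69 × (1 + 0.0038×173) = 24.4 Ω

24.4 Ω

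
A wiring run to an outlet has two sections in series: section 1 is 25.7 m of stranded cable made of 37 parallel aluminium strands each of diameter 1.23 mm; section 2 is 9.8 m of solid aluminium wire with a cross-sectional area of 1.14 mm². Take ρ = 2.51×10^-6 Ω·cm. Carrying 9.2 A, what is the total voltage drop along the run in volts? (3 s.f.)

2.12 V

ρ = 2.51×10^-6 Ω·cm = 2.51×10^-8 Ω·m
Section 1: A_strand = π(6.1500e-04)² = 1.188e-06 m²; R₁ = ρL/(N·A_s) = (2.51×10^-8)(25.7)/(37×1.188e-06) = 0.01467 Ω
Section 2: A = 1.14 mm² = 1.140e-06 m²
R₂ = (2.51×10^-8)(9.8)/(1.140e-06) = 0.2158 Ω
R = R₁ + R₂ = 0.2304 Ω
V = IR = 9.2 × 0.2304 = 2.12 V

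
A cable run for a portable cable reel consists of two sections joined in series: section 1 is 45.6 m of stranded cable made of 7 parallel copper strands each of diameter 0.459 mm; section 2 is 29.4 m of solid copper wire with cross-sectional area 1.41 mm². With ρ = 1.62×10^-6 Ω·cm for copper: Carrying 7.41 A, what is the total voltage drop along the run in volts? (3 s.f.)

7.23 V

ρ = 1.62×10^-6 Ω·cm = 1.62×10^-8 Ω·m
Section 1: A_strand = π(2.2950e-04)² = 1.655e-07 m²; R₁ = ρL/(N·A_s) = (1.62×10^-8)(45.6)/(7×1.655e-07) = 0.6378 Ω
Section 2: A = 1.41 mm² = 1.410e-06 m²
R₂ = (1.62×10^-8)(29.4)/(1.410e-06) = 0.3378 Ω
R = R₁ + R₂ = 0.9756 Ω
V = IR = 7.41 × 0.9756 = 7.23 V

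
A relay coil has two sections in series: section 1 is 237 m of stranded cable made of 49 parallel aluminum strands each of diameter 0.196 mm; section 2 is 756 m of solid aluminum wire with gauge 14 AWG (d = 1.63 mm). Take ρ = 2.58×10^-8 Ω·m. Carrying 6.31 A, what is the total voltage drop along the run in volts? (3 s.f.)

Section 1: A_strand = π(9.8000e-05)² = 3.017e-08 m²; R₁ = ρL/(N·A_s) = (2.58×10^-8)(237)/(49×3.017e-08) = 4.136 Ω
Section 2: A = π(1.63/2 mm)² = π(8.1500e-04 m)² = 2.087e-06 m²
R₂ = (2.58×10^-8)(756)/(2.087e-06) = 9.347 Ω
R = R₁ + R₂ = 13.48 Ω
V = IR = 6.31 × 13.48 = 85.1 V

85.1 V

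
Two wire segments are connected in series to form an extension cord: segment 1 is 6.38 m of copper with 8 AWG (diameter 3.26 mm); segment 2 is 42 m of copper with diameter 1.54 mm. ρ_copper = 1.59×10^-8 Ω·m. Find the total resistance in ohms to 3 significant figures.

Segment 1: A = π(3.26/2 mm)² = π(1.6300e-03 m)² = 8.347e-06 m²
R₁ = ρL/A = (1.59×10^-8)(6.38)/(8.347e-06) = 0.01215 Ω
Segment 2: A = π(d/2)² = π(7.7000e-04 m)² = 1.863e-06 m²
R₂ = (1.59×10^-8)(42)/(1.863e-06) = 0.3585 Ω
R = R₁ + R₂ = 0.371 Ω

0.371 Ω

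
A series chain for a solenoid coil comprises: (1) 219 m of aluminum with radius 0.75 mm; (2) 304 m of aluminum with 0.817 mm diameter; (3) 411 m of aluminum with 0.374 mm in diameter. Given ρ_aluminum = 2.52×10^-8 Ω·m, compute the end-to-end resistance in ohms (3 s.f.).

112 Ω

Seg 1: A = πr² = π(7.5000e-04 m)² = 1.767e-06 m²
R_1 = (2.52×10^-8)(219)/(1.767e-06) = 3.123 Ω
Seg 2: A = π(d/2)² = π(4.0850e-04 m)² = 5.242e-07 m²
R_2 = (2.52×10^-8)(304)/(5.242e-07) = 14.61 Ω
Seg 3: A = π(d/2)² = π(1.8700e-04 m)² = 1.099e-07 m²
R_3 = (2.52×10^-8)(411)/(1.099e-07) = 94.28 Ω
R_total = R_1 + R_2 + R_3 = 112 Ω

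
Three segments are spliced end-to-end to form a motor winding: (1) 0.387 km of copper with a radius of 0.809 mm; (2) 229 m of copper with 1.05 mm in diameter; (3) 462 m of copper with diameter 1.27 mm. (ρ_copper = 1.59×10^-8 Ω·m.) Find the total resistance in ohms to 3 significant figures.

13.0 Ω

Seg 1: A = πr² = π(8.0900e-04 m)² = 2.056e-06 m²
R_1 = (1.59×10^-8)(387)/(2.056e-06) = 2.993 Ω
Seg 2: A = π(d/2)² = π(5.2500e-04 m)² = 8.659e-07 m²
R_2 = (1.59×10^-8)(229)/(8.659e-07) = 4.205 Ω
Seg 3: A = π(d/2)² = π(6.3500e-04 m)² = 1.267e-06 m²
R_3 = (1.59×10^-8)(462)/(1.267e-06) = 5.799 Ω
R_total = R_1 + R_2 + R_3 = 13.0 Ω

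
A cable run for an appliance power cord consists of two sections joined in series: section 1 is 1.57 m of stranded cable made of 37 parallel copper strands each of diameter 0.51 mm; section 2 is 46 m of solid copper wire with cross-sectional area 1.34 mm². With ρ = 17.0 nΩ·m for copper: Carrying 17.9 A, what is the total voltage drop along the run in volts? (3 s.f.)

10.5 V

ρ = 17.0 nΩ·m = 1.70×10^-8 Ω·m
Section 1: A_strand = π(2.5500e-04)² = 2.043e-07 m²; R₁ = ρL/(N·A_s) = (1.70×10^-8)(1.57)/(37×2.043e-07) = 0.003531 Ω
Section 2: A = 1.34 mm² = 1.340e-06 m²
R₂ = (1.70×10^-8)(46)/(1.340e-06) = 0.5836 Ω
R = R₁ + R₂ = 0.5871 Ω
V = IR = 17.9 × 0.5871 = 10.5 V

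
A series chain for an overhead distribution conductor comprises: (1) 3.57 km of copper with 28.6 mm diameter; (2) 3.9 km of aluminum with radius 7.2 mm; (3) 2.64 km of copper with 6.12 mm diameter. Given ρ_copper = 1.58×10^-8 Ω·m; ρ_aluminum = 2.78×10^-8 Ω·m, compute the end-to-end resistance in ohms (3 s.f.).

Seg 1: A = π(d/2)² = π(1.4300e-02 m)² = 6.424e-04 m²
R_1 = (1.58×10^-8)(3570)/(6.424e-04) = 0.0878 Ω
Seg 2: A = πr² = π(7.2000e-03 m)² = 1.629e-04 m²
R_2 = (2.78×10^-8)(3900)/(1.629e-04) = 0.6657 Ω
Seg 3: A = π(d/2)² = π(3.0600e-03 m)² = 2.942e-05 m²
R_3 = (1.58×10^-8)(2640)/(2.942e-05) = 1.418 Ω
R_total = R_1 + R_2 + R_3 = 2.17 Ω

2.17 Ω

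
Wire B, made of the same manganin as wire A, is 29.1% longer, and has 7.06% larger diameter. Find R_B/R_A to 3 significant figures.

R ∝ L/d², so R_B/R_A = (1 + 29.1/100) × (1 + 7.06/100)⁻²
= 1.291 × 0.8725 = 1.13

1.13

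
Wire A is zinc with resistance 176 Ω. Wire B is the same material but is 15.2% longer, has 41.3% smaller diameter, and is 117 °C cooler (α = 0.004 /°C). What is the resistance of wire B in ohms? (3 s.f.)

313 Ω

R ∝ ρL/d² with ρ ∝ (1+αΔT), so R_B/R_A = (1 + 15.2/100) × (1 − 41.3/100)⁻² × (1 − 0.004×117)
= 1.152 × 2.902 × 0.532 = 1.779
R_B = 1.779 × 176 = 313 Ω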